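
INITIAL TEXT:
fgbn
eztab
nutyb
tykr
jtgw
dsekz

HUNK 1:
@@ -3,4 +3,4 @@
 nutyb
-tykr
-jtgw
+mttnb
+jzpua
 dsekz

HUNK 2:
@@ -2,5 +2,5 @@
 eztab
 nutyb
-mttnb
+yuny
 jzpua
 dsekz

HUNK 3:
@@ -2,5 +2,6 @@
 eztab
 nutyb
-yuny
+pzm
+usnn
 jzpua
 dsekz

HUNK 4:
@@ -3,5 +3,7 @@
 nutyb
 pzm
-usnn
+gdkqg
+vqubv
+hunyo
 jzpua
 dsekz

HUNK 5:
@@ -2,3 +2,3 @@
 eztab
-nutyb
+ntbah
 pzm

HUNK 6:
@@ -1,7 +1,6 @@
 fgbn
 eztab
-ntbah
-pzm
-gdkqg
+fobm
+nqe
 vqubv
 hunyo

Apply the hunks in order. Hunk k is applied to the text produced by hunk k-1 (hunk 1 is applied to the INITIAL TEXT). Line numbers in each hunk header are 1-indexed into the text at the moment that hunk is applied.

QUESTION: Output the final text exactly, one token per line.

Answer: fgbn
eztab
fobm
nqe
vqubv
hunyo
jzpua
dsekz

Derivation:
Hunk 1: at line 3 remove [tykr,jtgw] add [mttnb,jzpua] -> 6 lines: fgbn eztab nutyb mttnb jzpua dsekz
Hunk 2: at line 2 remove [mttnb] add [yuny] -> 6 lines: fgbn eztab nutyb yuny jzpua dsekz
Hunk 3: at line 2 remove [yuny] add [pzm,usnn] -> 7 lines: fgbn eztab nutyb pzm usnn jzpua dsekz
Hunk 4: at line 3 remove [usnn] add [gdkqg,vqubv,hunyo] -> 9 lines: fgbn eztab nutyb pzm gdkqg vqubv hunyo jzpua dsekz
Hunk 5: at line 2 remove [nutyb] add [ntbah] -> 9 lines: fgbn eztab ntbah pzm gdkqg vqubv hunyo jzpua dsekz
Hunk 6: at line 1 remove [ntbah,pzm,gdkqg] add [fobm,nqe] -> 8 lines: fgbn eztab fobm nqe vqubv hunyo jzpua dsekz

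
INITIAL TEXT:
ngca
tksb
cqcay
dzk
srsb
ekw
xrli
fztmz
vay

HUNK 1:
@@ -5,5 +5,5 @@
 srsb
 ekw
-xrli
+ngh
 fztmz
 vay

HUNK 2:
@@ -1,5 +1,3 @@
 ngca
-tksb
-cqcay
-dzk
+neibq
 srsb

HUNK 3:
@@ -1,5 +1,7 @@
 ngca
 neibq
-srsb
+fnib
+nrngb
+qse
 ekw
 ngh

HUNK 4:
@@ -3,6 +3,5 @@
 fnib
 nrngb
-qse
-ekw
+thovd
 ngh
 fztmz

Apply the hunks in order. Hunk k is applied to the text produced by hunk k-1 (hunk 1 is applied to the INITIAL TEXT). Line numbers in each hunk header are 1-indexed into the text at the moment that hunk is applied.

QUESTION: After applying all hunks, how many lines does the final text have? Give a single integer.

Answer: 8

Derivation:
Hunk 1: at line 5 remove [xrli] add [ngh] -> 9 lines: ngca tksb cqcay dzk srsb ekw ngh fztmz vay
Hunk 2: at line 1 remove [tksb,cqcay,dzk] add [neibq] -> 7 lines: ngca neibq srsb ekw ngh fztmz vay
Hunk 3: at line 1 remove [srsb] add [fnib,nrngb,qse] -> 9 lines: ngca neibq fnib nrngb qse ekw ngh fztmz vay
Hunk 4: at line 3 remove [qse,ekw] add [thovd] -> 8 lines: ngca neibq fnib nrngb thovd ngh fztmz vay
Final line count: 8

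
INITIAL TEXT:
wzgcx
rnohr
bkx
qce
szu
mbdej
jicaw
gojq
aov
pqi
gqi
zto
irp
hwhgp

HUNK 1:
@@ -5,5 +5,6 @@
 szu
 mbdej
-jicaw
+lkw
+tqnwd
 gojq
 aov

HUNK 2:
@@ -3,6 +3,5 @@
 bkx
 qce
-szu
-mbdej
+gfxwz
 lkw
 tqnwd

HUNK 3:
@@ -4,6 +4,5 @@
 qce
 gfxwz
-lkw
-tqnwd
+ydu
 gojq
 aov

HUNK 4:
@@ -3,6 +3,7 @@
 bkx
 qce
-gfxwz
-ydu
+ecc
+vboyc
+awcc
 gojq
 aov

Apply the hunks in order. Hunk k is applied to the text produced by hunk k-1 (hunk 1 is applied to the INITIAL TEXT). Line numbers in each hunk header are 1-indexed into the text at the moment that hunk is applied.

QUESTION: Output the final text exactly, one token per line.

Hunk 1: at line 5 remove [jicaw] add [lkw,tqnwd] -> 15 lines: wzgcx rnohr bkx qce szu mbdej lkw tqnwd gojq aov pqi gqi zto irp hwhgp
Hunk 2: at line 3 remove [szu,mbdej] add [gfxwz] -> 14 lines: wzgcx rnohr bkx qce gfxwz lkw tqnwd gojq aov pqi gqi zto irp hwhgp
Hunk 3: at line 4 remove [lkw,tqnwd] add [ydu] -> 13 lines: wzgcx rnohr bkx qce gfxwz ydu gojq aov pqi gqi zto irp hwhgp
Hunk 4: at line 3 remove [gfxwz,ydu] add [ecc,vboyc,awcc] -> 14 lines: wzgcx rnohr bkx qce ecc vboyc awcc gojq aov pqi gqi zto irp hwhgp

Answer: wzgcx
rnohr
bkx
qce
ecc
vboyc
awcc
gojq
aov
pqi
gqi
zto
irp
hwhgp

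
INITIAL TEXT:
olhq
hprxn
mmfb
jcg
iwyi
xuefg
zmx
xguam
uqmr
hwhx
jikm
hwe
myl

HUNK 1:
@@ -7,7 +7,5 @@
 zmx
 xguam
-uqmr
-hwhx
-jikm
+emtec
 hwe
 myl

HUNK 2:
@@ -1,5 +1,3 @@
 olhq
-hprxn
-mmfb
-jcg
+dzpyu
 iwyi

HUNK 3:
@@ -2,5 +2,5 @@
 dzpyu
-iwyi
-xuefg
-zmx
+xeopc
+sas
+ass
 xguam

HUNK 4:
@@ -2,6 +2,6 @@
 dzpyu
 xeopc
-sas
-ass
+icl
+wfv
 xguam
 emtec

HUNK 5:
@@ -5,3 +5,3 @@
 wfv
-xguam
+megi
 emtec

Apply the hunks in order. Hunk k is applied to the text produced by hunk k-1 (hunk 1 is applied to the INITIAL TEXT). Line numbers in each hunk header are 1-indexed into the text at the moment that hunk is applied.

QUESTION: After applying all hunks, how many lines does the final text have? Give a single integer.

Answer: 9

Derivation:
Hunk 1: at line 7 remove [uqmr,hwhx,jikm] add [emtec] -> 11 lines: olhq hprxn mmfb jcg iwyi xuefg zmx xguam emtec hwe myl
Hunk 2: at line 1 remove [hprxn,mmfb,jcg] add [dzpyu] -> 9 lines: olhq dzpyu iwyi xuefg zmx xguam emtec hwe myl
Hunk 3: at line 2 remove [iwyi,xuefg,zmx] add [xeopc,sas,ass] -> 9 lines: olhq dzpyu xeopc sas ass xguam emtec hwe myl
Hunk 4: at line 2 remove [sas,ass] add [icl,wfv] -> 9 lines: olhq dzpyu xeopc icl wfv xguam emtec hwe myl
Hunk 5: at line 5 remove [xguam] add [megi] -> 9 lines: olhq dzpyu xeopc icl wfv megi emtec hwe myl
Final line count: 9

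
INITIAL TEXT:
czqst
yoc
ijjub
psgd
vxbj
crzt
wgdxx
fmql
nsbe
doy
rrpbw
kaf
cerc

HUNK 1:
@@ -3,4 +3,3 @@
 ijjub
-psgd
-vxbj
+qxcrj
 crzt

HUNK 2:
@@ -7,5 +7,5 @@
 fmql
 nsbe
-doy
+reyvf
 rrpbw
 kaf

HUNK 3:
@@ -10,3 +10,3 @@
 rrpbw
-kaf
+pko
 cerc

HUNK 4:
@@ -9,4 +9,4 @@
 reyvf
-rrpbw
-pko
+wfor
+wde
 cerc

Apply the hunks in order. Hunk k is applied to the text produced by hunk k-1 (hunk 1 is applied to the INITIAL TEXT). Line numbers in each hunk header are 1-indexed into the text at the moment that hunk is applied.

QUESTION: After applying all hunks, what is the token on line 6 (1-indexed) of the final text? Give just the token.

Hunk 1: at line 3 remove [psgd,vxbj] add [qxcrj] -> 12 lines: czqst yoc ijjub qxcrj crzt wgdxx fmql nsbe doy rrpbw kaf cerc
Hunk 2: at line 7 remove [doy] add [reyvf] -> 12 lines: czqst yoc ijjub qxcrj crzt wgdxx fmql nsbe reyvf rrpbw kaf cerc
Hunk 3: at line 10 remove [kaf] add [pko] -> 12 lines: czqst yoc ijjub qxcrj crzt wgdxx fmql nsbe reyvf rrpbw pko cerc
Hunk 4: at line 9 remove [rrpbw,pko] add [wfor,wde] -> 12 lines: czqst yoc ijjub qxcrj crzt wgdxx fmql nsbe reyvf wfor wde cerc
Final line 6: wgdxx

Answer: wgdxx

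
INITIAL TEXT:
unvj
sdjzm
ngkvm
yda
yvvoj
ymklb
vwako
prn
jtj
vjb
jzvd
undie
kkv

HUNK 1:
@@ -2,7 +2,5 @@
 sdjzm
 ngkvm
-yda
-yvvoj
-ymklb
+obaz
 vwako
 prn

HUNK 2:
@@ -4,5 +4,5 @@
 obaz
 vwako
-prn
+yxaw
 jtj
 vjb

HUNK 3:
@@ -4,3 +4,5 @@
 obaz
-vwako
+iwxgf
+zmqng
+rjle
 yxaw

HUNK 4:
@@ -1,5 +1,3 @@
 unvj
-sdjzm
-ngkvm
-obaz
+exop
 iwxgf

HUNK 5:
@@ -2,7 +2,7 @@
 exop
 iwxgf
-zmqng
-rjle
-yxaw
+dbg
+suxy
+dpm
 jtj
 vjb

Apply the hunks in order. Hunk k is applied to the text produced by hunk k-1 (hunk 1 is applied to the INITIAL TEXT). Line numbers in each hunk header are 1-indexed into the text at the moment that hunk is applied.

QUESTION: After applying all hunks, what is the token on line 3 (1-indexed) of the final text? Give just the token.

Hunk 1: at line 2 remove [yda,yvvoj,ymklb] add [obaz] -> 11 lines: unvj sdjzm ngkvm obaz vwako prn jtj vjb jzvd undie kkv
Hunk 2: at line 4 remove [prn] add [yxaw] -> 11 lines: unvj sdjzm ngkvm obaz vwako yxaw jtj vjb jzvd undie kkv
Hunk 3: at line 4 remove [vwako] add [iwxgf,zmqng,rjle] -> 13 lines: unvj sdjzm ngkvm obaz iwxgf zmqng rjle yxaw jtj vjb jzvd undie kkv
Hunk 4: at line 1 remove [sdjzm,ngkvm,obaz] add [exop] -> 11 lines: unvj exop iwxgf zmqng rjle yxaw jtj vjb jzvd undie kkv
Hunk 5: at line 2 remove [zmqng,rjle,yxaw] add [dbg,suxy,dpm] -> 11 lines: unvj exop iwxgf dbg suxy dpm jtj vjb jzvd undie kkv
Final line 3: iwxgf

Answer: iwxgf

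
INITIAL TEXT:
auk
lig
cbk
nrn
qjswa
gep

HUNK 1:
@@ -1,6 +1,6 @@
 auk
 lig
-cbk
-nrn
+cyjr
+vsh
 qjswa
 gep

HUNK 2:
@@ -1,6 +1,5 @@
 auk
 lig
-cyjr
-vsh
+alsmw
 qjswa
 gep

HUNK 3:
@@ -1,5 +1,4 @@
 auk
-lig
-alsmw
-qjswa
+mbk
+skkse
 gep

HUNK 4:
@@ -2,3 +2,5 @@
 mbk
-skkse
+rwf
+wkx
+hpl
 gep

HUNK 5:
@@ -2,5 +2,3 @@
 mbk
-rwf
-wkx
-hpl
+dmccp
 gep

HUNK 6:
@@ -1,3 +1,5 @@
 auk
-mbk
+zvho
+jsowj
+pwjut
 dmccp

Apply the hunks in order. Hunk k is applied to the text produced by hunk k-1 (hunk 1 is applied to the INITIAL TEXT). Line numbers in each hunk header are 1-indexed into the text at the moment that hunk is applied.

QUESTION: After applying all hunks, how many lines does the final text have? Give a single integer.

Hunk 1: at line 1 remove [cbk,nrn] add [cyjr,vsh] -> 6 lines: auk lig cyjr vsh qjswa gep
Hunk 2: at line 1 remove [cyjr,vsh] add [alsmw] -> 5 lines: auk lig alsmw qjswa gep
Hunk 3: at line 1 remove [lig,alsmw,qjswa] add [mbk,skkse] -> 4 lines: auk mbk skkse gep
Hunk 4: at line 2 remove [skkse] add [rwf,wkx,hpl] -> 6 lines: auk mbk rwf wkx hpl gep
Hunk 5: at line 2 remove [rwf,wkx,hpl] add [dmccp] -> 4 lines: auk mbk dmccp gep
Hunk 6: at line 1 remove [mbk] add [zvho,jsowj,pwjut] -> 6 lines: auk zvho jsowj pwjut dmccp gep
Final line count: 6

Answer: 6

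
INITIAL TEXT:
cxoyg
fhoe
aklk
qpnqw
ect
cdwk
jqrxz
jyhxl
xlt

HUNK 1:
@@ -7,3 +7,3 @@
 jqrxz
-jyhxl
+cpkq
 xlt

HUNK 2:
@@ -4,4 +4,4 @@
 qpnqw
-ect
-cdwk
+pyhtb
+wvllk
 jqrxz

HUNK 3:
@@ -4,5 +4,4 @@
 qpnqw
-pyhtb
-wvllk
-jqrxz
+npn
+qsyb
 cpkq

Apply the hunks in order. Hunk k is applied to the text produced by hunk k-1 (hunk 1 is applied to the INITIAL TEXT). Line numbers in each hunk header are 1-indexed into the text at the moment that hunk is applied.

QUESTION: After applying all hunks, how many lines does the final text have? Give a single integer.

Hunk 1: at line 7 remove [jyhxl] add [cpkq] -> 9 lines: cxoyg fhoe aklk qpnqw ect cdwk jqrxz cpkq xlt
Hunk 2: at line 4 remove [ect,cdwk] add [pyhtb,wvllk] -> 9 lines: cxoyg fhoe aklk qpnqw pyhtb wvllk jqrxz cpkq xlt
Hunk 3: at line 4 remove [pyhtb,wvllk,jqrxz] add [npn,qsyb] -> 8 lines: cxoyg fhoe aklk qpnqw npn qsyb cpkq xlt
Final line count: 8

Answer: 8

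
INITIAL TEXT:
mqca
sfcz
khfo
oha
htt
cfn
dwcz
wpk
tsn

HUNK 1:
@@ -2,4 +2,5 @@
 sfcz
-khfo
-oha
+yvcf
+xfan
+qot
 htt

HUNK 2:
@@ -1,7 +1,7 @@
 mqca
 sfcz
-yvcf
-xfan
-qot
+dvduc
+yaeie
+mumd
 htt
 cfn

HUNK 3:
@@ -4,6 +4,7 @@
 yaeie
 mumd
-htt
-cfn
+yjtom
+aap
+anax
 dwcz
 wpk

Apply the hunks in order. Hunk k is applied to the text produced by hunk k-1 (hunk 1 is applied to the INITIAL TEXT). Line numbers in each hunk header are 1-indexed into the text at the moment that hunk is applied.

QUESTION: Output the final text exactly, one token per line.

Answer: mqca
sfcz
dvduc
yaeie
mumd
yjtom
aap
anax
dwcz
wpk
tsn

Derivation:
Hunk 1: at line 2 remove [khfo,oha] add [yvcf,xfan,qot] -> 10 lines: mqca sfcz yvcf xfan qot htt cfn dwcz wpk tsn
Hunk 2: at line 1 remove [yvcf,xfan,qot] add [dvduc,yaeie,mumd] -> 10 lines: mqca sfcz dvduc yaeie mumd htt cfn dwcz wpk tsn
Hunk 3: at line 4 remove [htt,cfn] add [yjtom,aap,anax] -> 11 lines: mqca sfcz dvduc yaeie mumd yjtom aap anax dwcz wpk tsn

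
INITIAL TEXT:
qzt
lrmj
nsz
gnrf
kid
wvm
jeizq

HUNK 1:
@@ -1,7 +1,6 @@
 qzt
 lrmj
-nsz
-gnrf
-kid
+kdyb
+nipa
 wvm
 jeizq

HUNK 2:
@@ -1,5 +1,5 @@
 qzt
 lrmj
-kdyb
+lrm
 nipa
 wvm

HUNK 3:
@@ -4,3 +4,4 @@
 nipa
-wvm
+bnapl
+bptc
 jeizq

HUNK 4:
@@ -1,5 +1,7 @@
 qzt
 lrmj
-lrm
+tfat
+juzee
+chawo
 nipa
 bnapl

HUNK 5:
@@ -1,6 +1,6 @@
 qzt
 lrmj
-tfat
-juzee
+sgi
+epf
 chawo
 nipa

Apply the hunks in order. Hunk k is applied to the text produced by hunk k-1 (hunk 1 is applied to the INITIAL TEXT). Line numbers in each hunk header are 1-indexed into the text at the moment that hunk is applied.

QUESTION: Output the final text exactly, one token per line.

Hunk 1: at line 1 remove [nsz,gnrf,kid] add [kdyb,nipa] -> 6 lines: qzt lrmj kdyb nipa wvm jeizq
Hunk 2: at line 1 remove [kdyb] add [lrm] -> 6 lines: qzt lrmj lrm nipa wvm jeizq
Hunk 3: at line 4 remove [wvm] add [bnapl,bptc] -> 7 lines: qzt lrmj lrm nipa bnapl bptc jeizq
Hunk 4: at line 1 remove [lrm] add [tfat,juzee,chawo] -> 9 lines: qzt lrmj tfat juzee chawo nipa bnapl bptc jeizq
Hunk 5: at line 1 remove [tfat,juzee] add [sgi,epf] -> 9 lines: qzt lrmj sgi epf chawo nipa bnapl bptc jeizq

Answer: qzt
lrmj
sgi
epf
chawo
nipa
bnapl
bptc
jeizq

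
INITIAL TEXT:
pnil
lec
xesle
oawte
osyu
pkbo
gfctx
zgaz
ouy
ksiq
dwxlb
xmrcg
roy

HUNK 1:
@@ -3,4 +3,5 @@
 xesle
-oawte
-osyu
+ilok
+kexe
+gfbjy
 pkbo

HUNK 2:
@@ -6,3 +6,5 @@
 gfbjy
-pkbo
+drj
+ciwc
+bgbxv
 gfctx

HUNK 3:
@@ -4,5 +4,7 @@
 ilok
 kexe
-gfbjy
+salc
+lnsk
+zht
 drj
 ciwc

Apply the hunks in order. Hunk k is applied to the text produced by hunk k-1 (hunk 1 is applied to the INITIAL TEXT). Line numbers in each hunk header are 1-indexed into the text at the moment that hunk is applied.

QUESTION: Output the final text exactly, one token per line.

Answer: pnil
lec
xesle
ilok
kexe
salc
lnsk
zht
drj
ciwc
bgbxv
gfctx
zgaz
ouy
ksiq
dwxlb
xmrcg
roy

Derivation:
Hunk 1: at line 3 remove [oawte,osyu] add [ilok,kexe,gfbjy] -> 14 lines: pnil lec xesle ilok kexe gfbjy pkbo gfctx zgaz ouy ksiq dwxlb xmrcg roy
Hunk 2: at line 6 remove [pkbo] add [drj,ciwc,bgbxv] -> 16 lines: pnil lec xesle ilok kexe gfbjy drj ciwc bgbxv gfctx zgaz ouy ksiq dwxlb xmrcg roy
Hunk 3: at line 4 remove [gfbjy] add [salc,lnsk,zht] -> 18 lines: pnil lec xesle ilok kexe salc lnsk zht drj ciwc bgbxv gfctx zgaz ouy ksiq dwxlb xmrcg roy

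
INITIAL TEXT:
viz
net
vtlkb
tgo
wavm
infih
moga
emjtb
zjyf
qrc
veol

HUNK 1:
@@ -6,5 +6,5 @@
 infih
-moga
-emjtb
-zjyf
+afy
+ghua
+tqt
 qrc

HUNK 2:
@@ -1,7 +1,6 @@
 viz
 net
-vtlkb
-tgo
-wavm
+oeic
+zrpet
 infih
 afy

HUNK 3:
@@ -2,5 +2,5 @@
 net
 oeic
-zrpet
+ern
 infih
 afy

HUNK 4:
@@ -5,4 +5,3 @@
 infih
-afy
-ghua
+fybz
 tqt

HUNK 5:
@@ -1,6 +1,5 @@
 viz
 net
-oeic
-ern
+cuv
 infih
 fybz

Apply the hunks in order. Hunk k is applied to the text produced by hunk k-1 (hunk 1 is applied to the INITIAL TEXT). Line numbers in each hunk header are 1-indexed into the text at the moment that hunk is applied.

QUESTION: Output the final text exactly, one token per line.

Answer: viz
net
cuv
infih
fybz
tqt
qrc
veol

Derivation:
Hunk 1: at line 6 remove [moga,emjtb,zjyf] add [afy,ghua,tqt] -> 11 lines: viz net vtlkb tgo wavm infih afy ghua tqt qrc veol
Hunk 2: at line 1 remove [vtlkb,tgo,wavm] add [oeic,zrpet] -> 10 lines: viz net oeic zrpet infih afy ghua tqt qrc veol
Hunk 3: at line 2 remove [zrpet] add [ern] -> 10 lines: viz net oeic ern infih afy ghua tqt qrc veol
Hunk 4: at line 5 remove [afy,ghua] add [fybz] -> 9 lines: viz net oeic ern infih fybz tqt qrc veol
Hunk 5: at line 1 remove [oeic,ern] add [cuv] -> 8 lines: viz net cuv infih fybz tqt qrc veol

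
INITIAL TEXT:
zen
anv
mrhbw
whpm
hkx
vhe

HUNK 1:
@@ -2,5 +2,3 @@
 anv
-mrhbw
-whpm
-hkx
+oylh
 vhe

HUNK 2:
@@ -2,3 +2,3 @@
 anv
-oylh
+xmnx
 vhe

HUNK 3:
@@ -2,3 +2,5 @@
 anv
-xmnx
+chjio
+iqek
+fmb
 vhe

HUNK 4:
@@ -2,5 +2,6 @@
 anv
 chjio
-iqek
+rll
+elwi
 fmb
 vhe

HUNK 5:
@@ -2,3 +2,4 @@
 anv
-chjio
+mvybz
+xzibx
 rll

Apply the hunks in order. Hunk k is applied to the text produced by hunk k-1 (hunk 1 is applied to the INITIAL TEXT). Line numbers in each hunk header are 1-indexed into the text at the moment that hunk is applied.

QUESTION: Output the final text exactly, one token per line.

Hunk 1: at line 2 remove [mrhbw,whpm,hkx] add [oylh] -> 4 lines: zen anv oylh vhe
Hunk 2: at line 2 remove [oylh] add [xmnx] -> 4 lines: zen anv xmnx vhe
Hunk 3: at line 2 remove [xmnx] add [chjio,iqek,fmb] -> 6 lines: zen anv chjio iqek fmb vhe
Hunk 4: at line 2 remove [iqek] add [rll,elwi] -> 7 lines: zen anv chjio rll elwi fmb vhe
Hunk 5: at line 2 remove [chjio] add [mvybz,xzibx] -> 8 lines: zen anv mvybz xzibx rll elwi fmb vhe

Answer: zen
anv
mvybz
xzibx
rll
elwi
fmb
vhe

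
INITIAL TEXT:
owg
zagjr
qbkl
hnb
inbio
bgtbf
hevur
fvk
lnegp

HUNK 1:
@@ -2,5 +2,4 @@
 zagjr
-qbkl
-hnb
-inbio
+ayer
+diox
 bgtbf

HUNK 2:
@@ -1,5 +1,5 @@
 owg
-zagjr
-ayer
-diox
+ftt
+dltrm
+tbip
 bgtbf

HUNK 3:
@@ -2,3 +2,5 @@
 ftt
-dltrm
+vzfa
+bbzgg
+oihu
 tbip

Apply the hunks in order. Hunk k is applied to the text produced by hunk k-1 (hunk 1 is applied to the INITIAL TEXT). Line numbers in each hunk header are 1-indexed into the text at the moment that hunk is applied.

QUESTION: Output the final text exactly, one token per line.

Answer: owg
ftt
vzfa
bbzgg
oihu
tbip
bgtbf
hevur
fvk
lnegp

Derivation:
Hunk 1: at line 2 remove [qbkl,hnb,inbio] add [ayer,diox] -> 8 lines: owg zagjr ayer diox bgtbf hevur fvk lnegp
Hunk 2: at line 1 remove [zagjr,ayer,diox] add [ftt,dltrm,tbip] -> 8 lines: owg ftt dltrm tbip bgtbf hevur fvk lnegp
Hunk 3: at line 2 remove [dltrm] add [vzfa,bbzgg,oihu] -> 10 lines: owg ftt vzfa bbzgg oihu tbip bgtbf hevur fvk lnegp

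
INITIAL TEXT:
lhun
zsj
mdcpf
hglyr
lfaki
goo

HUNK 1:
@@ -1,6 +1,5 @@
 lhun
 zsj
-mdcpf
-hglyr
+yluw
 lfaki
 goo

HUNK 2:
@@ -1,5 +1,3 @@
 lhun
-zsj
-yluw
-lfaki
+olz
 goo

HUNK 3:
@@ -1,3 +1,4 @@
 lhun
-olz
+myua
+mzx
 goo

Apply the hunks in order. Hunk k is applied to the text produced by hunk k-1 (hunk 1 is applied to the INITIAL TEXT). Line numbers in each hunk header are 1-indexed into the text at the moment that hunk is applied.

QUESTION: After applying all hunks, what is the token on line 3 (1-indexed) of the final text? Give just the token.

Answer: mzx

Derivation:
Hunk 1: at line 1 remove [mdcpf,hglyr] add [yluw] -> 5 lines: lhun zsj yluw lfaki goo
Hunk 2: at line 1 remove [zsj,yluw,lfaki] add [olz] -> 3 lines: lhun olz goo
Hunk 3: at line 1 remove [olz] add [myua,mzx] -> 4 lines: lhun myua mzx goo
Final line 3: mzx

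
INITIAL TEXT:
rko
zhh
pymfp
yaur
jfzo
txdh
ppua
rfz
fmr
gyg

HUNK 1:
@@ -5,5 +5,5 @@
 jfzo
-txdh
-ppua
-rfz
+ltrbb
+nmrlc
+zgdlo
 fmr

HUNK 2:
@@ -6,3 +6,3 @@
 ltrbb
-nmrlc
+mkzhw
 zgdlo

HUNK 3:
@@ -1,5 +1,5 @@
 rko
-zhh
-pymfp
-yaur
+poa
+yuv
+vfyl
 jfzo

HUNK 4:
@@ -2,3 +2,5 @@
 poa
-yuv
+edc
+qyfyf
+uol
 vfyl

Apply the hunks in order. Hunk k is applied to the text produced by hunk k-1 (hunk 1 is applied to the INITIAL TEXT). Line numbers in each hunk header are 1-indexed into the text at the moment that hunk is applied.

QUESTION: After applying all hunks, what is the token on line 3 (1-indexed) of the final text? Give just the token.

Answer: edc

Derivation:
Hunk 1: at line 5 remove [txdh,ppua,rfz] add [ltrbb,nmrlc,zgdlo] -> 10 lines: rko zhh pymfp yaur jfzo ltrbb nmrlc zgdlo fmr gyg
Hunk 2: at line 6 remove [nmrlc] add [mkzhw] -> 10 lines: rko zhh pymfp yaur jfzo ltrbb mkzhw zgdlo fmr gyg
Hunk 3: at line 1 remove [zhh,pymfp,yaur] add [poa,yuv,vfyl] -> 10 lines: rko poa yuv vfyl jfzo ltrbb mkzhw zgdlo fmr gyg
Hunk 4: at line 2 remove [yuv] add [edc,qyfyf,uol] -> 12 lines: rko poa edc qyfyf uol vfyl jfzo ltrbb mkzhw zgdlo fmr gyg
Final line 3: edc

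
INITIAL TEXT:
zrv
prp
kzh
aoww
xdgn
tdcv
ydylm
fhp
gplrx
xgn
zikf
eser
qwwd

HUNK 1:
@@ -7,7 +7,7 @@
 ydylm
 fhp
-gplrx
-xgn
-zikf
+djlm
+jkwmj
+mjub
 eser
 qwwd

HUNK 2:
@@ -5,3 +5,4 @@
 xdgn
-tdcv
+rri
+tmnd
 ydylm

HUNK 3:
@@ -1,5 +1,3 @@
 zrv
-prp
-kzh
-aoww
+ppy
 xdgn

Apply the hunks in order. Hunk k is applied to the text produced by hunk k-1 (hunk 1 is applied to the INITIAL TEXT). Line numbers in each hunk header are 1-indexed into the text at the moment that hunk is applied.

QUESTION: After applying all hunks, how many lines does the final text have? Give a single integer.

Hunk 1: at line 7 remove [gplrx,xgn,zikf] add [djlm,jkwmj,mjub] -> 13 lines: zrv prp kzh aoww xdgn tdcv ydylm fhp djlm jkwmj mjub eser qwwd
Hunk 2: at line 5 remove [tdcv] add [rri,tmnd] -> 14 lines: zrv prp kzh aoww xdgn rri tmnd ydylm fhp djlm jkwmj mjub eser qwwd
Hunk 3: at line 1 remove [prp,kzh,aoww] add [ppy] -> 12 lines: zrv ppy xdgn rri tmnd ydylm fhp djlm jkwmj mjub eser qwwd
Final line count: 12

Answer: 12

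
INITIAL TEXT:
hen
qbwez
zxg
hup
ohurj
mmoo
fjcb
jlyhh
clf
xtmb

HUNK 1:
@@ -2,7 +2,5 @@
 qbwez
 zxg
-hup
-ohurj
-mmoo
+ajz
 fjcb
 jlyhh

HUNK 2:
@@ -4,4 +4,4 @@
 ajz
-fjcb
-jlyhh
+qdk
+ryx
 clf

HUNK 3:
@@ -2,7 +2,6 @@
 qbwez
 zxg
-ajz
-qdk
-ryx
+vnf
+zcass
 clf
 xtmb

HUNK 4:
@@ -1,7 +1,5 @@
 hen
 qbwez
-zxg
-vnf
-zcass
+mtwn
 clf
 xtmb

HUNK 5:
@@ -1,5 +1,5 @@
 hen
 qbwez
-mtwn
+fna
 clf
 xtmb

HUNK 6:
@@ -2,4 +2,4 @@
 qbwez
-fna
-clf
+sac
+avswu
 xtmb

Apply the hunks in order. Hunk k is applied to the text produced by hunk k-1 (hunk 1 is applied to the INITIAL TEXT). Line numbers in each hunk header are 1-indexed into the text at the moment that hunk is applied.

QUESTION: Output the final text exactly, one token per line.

Answer: hen
qbwez
sac
avswu
xtmb

Derivation:
Hunk 1: at line 2 remove [hup,ohurj,mmoo] add [ajz] -> 8 lines: hen qbwez zxg ajz fjcb jlyhh clf xtmb
Hunk 2: at line 4 remove [fjcb,jlyhh] add [qdk,ryx] -> 8 lines: hen qbwez zxg ajz qdk ryx clf xtmb
Hunk 3: at line 2 remove [ajz,qdk,ryx] add [vnf,zcass] -> 7 lines: hen qbwez zxg vnf zcass clf xtmb
Hunk 4: at line 1 remove [zxg,vnf,zcass] add [mtwn] -> 5 lines: hen qbwez mtwn clf xtmb
Hunk 5: at line 1 remove [mtwn] add [fna] -> 5 lines: hen qbwez fna clf xtmb
Hunk 6: at line 2 remove [fna,clf] add [sac,avswu] -> 5 lines: hen qbwez sac avswu xtmb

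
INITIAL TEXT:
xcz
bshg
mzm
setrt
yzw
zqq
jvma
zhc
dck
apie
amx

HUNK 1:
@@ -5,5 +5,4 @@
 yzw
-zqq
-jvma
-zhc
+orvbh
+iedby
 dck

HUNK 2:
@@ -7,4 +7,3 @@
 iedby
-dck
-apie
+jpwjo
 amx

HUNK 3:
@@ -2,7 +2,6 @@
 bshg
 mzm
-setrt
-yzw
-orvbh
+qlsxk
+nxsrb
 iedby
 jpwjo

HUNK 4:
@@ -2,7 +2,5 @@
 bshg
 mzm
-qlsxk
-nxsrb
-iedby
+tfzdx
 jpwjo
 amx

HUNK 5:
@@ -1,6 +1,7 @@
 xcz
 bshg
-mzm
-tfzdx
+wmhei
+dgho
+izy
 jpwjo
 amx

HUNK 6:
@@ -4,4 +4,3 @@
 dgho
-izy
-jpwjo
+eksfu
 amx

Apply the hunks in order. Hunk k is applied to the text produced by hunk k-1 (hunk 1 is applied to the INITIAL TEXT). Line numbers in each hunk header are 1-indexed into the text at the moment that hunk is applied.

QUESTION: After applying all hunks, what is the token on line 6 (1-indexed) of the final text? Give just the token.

Answer: amx

Derivation:
Hunk 1: at line 5 remove [zqq,jvma,zhc] add [orvbh,iedby] -> 10 lines: xcz bshg mzm setrt yzw orvbh iedby dck apie amx
Hunk 2: at line 7 remove [dck,apie] add [jpwjo] -> 9 lines: xcz bshg mzm setrt yzw orvbh iedby jpwjo amx
Hunk 3: at line 2 remove [setrt,yzw,orvbh] add [qlsxk,nxsrb] -> 8 lines: xcz bshg mzm qlsxk nxsrb iedby jpwjo amx
Hunk 4: at line 2 remove [qlsxk,nxsrb,iedby] add [tfzdx] -> 6 lines: xcz bshg mzm tfzdx jpwjo amx
Hunk 5: at line 1 remove [mzm,tfzdx] add [wmhei,dgho,izy] -> 7 lines: xcz bshg wmhei dgho izy jpwjo amx
Hunk 6: at line 4 remove [izy,jpwjo] add [eksfu] -> 6 lines: xcz bshg wmhei dgho eksfu amx
Final line 6: amx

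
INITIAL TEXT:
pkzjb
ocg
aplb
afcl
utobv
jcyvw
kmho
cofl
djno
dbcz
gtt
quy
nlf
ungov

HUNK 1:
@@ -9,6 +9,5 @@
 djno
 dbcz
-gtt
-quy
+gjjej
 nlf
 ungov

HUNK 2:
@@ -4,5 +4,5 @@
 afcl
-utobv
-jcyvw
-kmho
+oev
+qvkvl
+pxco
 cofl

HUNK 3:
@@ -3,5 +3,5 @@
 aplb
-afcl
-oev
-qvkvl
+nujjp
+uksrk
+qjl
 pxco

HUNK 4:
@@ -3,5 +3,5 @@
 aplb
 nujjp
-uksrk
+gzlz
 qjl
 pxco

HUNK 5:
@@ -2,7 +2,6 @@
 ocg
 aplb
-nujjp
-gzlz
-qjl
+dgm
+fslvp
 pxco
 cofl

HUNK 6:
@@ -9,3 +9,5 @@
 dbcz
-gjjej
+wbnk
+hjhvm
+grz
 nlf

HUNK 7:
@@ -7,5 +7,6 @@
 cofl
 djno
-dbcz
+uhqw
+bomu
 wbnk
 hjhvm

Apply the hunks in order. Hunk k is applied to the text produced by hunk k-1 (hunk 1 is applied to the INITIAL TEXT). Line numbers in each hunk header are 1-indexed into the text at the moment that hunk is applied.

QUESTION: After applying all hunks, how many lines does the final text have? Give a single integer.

Hunk 1: at line 9 remove [gtt,quy] add [gjjej] -> 13 lines: pkzjb ocg aplb afcl utobv jcyvw kmho cofl djno dbcz gjjej nlf ungov
Hunk 2: at line 4 remove [utobv,jcyvw,kmho] add [oev,qvkvl,pxco] -> 13 lines: pkzjb ocg aplb afcl oev qvkvl pxco cofl djno dbcz gjjej nlf ungov
Hunk 3: at line 3 remove [afcl,oev,qvkvl] add [nujjp,uksrk,qjl] -> 13 lines: pkzjb ocg aplb nujjp uksrk qjl pxco cofl djno dbcz gjjej nlf ungov
Hunk 4: at line 3 remove [uksrk] add [gzlz] -> 13 lines: pkzjb ocg aplb nujjp gzlz qjl pxco cofl djno dbcz gjjej nlf ungov
Hunk 5: at line 2 remove [nujjp,gzlz,qjl] add [dgm,fslvp] -> 12 lines: pkzjb ocg aplb dgm fslvp pxco cofl djno dbcz gjjej nlf ungov
Hunk 6: at line 9 remove [gjjej] add [wbnk,hjhvm,grz] -> 14 lines: pkzjb ocg aplb dgm fslvp pxco cofl djno dbcz wbnk hjhvm grz nlf ungov
Hunk 7: at line 7 remove [dbcz] add [uhqw,bomu] -> 15 lines: pkzjb ocg aplb dgm fslvp pxco cofl djno uhqw bomu wbnk hjhvm grz nlf ungov
Final line count: 15

Answer: 15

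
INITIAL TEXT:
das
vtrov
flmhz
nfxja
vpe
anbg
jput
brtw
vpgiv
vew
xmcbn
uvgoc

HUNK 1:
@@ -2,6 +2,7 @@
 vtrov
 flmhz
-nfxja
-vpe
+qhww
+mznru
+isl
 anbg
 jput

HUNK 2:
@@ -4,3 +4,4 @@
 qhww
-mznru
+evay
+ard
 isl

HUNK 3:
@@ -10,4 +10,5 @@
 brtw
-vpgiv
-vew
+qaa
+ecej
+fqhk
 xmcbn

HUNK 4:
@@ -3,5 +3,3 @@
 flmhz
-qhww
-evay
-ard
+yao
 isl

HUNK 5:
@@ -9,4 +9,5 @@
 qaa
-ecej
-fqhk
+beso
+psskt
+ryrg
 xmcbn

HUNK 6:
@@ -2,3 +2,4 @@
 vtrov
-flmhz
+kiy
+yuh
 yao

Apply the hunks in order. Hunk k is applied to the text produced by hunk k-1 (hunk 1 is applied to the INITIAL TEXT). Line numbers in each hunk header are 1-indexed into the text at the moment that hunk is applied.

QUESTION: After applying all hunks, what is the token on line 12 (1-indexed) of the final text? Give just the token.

Hunk 1: at line 2 remove [nfxja,vpe] add [qhww,mznru,isl] -> 13 lines: das vtrov flmhz qhww mznru isl anbg jput brtw vpgiv vew xmcbn uvgoc
Hunk 2: at line 4 remove [mznru] add [evay,ard] -> 14 lines: das vtrov flmhz qhww evay ard isl anbg jput brtw vpgiv vew xmcbn uvgoc
Hunk 3: at line 10 remove [vpgiv,vew] add [qaa,ecej,fqhk] -> 15 lines: das vtrov flmhz qhww evay ard isl anbg jput brtw qaa ecej fqhk xmcbn uvgoc
Hunk 4: at line 3 remove [qhww,evay,ard] add [yao] -> 13 lines: das vtrov flmhz yao isl anbg jput brtw qaa ecej fqhk xmcbn uvgoc
Hunk 5: at line 9 remove [ecej,fqhk] add [beso,psskt,ryrg] -> 14 lines: das vtrov flmhz yao isl anbg jput brtw qaa beso psskt ryrg xmcbn uvgoc
Hunk 6: at line 2 remove [flmhz] add [kiy,yuh] -> 15 lines: das vtrov kiy yuh yao isl anbg jput brtw qaa beso psskt ryrg xmcbn uvgoc
Final line 12: psskt

Answer: psskt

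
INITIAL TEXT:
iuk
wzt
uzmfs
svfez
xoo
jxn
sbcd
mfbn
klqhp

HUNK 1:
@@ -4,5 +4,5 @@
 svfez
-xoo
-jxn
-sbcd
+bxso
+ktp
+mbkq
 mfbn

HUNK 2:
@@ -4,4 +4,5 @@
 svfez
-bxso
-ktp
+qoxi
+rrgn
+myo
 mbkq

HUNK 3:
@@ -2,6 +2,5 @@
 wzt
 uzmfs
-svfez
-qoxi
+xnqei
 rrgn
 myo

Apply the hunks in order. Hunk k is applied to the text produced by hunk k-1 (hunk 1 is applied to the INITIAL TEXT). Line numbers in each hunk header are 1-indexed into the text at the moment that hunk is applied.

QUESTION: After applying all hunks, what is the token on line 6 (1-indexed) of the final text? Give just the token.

Hunk 1: at line 4 remove [xoo,jxn,sbcd] add [bxso,ktp,mbkq] -> 9 lines: iuk wzt uzmfs svfez bxso ktp mbkq mfbn klqhp
Hunk 2: at line 4 remove [bxso,ktp] add [qoxi,rrgn,myo] -> 10 lines: iuk wzt uzmfs svfez qoxi rrgn myo mbkq mfbn klqhp
Hunk 3: at line 2 remove [svfez,qoxi] add [xnqei] -> 9 lines: iuk wzt uzmfs xnqei rrgn myo mbkq mfbn klqhp
Final line 6: myo

Answer: myo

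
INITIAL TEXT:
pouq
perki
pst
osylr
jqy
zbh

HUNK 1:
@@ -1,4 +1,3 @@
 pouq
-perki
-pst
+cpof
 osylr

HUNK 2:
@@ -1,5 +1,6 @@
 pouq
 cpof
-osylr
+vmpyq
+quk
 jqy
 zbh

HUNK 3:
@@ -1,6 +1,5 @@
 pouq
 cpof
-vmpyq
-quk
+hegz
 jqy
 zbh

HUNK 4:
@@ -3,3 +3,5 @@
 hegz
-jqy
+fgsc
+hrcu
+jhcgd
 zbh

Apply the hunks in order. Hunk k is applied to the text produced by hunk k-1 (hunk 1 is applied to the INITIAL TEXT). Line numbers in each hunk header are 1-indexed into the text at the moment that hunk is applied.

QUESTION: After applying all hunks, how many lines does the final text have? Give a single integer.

Answer: 7

Derivation:
Hunk 1: at line 1 remove [perki,pst] add [cpof] -> 5 lines: pouq cpof osylr jqy zbh
Hunk 2: at line 1 remove [osylr] add [vmpyq,quk] -> 6 lines: pouq cpof vmpyq quk jqy zbh
Hunk 3: at line 1 remove [vmpyq,quk] add [hegz] -> 5 lines: pouq cpof hegz jqy zbh
Hunk 4: at line 3 remove [jqy] add [fgsc,hrcu,jhcgd] -> 7 lines: pouq cpof hegz fgsc hrcu jhcgd zbh
Final line count: 7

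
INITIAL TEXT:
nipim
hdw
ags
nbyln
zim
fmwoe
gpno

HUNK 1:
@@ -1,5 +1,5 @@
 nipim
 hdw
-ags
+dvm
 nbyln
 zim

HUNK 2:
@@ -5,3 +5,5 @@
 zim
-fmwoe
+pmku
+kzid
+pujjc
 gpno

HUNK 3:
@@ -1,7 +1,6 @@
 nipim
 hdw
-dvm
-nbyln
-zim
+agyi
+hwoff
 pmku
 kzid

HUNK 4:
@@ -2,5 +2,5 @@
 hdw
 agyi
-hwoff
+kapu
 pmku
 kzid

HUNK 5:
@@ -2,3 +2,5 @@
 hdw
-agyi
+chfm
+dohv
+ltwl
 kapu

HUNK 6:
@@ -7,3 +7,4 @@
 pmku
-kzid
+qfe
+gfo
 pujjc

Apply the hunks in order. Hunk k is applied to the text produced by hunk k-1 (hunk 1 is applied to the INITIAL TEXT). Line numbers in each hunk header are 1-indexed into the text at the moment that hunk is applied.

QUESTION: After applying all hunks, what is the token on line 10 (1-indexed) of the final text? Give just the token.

Hunk 1: at line 1 remove [ags] add [dvm] -> 7 lines: nipim hdw dvm nbyln zim fmwoe gpno
Hunk 2: at line 5 remove [fmwoe] add [pmku,kzid,pujjc] -> 9 lines: nipim hdw dvm nbyln zim pmku kzid pujjc gpno
Hunk 3: at line 1 remove [dvm,nbyln,zim] add [agyi,hwoff] -> 8 lines: nipim hdw agyi hwoff pmku kzid pujjc gpno
Hunk 4: at line 2 remove [hwoff] add [kapu] -> 8 lines: nipim hdw agyi kapu pmku kzid pujjc gpno
Hunk 5: at line 2 remove [agyi] add [chfm,dohv,ltwl] -> 10 lines: nipim hdw chfm dohv ltwl kapu pmku kzid pujjc gpno
Hunk 6: at line 7 remove [kzid] add [qfe,gfo] -> 11 lines: nipim hdw chfm dohv ltwl kapu pmku qfe gfo pujjc gpno
Final line 10: pujjc

Answer: pujjc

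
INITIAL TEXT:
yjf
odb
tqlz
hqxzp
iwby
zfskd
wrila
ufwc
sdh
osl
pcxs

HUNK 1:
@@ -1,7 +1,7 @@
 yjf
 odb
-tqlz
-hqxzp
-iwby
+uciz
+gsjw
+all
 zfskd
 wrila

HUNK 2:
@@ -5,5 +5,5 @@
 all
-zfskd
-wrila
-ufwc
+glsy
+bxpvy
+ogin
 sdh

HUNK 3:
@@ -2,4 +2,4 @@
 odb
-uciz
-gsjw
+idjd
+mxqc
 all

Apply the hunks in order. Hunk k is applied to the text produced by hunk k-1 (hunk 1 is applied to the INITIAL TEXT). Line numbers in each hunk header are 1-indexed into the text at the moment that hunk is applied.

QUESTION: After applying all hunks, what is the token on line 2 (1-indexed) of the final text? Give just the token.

Answer: odb

Derivation:
Hunk 1: at line 1 remove [tqlz,hqxzp,iwby] add [uciz,gsjw,all] -> 11 lines: yjf odb uciz gsjw all zfskd wrila ufwc sdh osl pcxs
Hunk 2: at line 5 remove [zfskd,wrila,ufwc] add [glsy,bxpvy,ogin] -> 11 lines: yjf odb uciz gsjw all glsy bxpvy ogin sdh osl pcxs
Hunk 3: at line 2 remove [uciz,gsjw] add [idjd,mxqc] -> 11 lines: yjf odb idjd mxqc all glsy bxpvy ogin sdh osl pcxs
Final line 2: odb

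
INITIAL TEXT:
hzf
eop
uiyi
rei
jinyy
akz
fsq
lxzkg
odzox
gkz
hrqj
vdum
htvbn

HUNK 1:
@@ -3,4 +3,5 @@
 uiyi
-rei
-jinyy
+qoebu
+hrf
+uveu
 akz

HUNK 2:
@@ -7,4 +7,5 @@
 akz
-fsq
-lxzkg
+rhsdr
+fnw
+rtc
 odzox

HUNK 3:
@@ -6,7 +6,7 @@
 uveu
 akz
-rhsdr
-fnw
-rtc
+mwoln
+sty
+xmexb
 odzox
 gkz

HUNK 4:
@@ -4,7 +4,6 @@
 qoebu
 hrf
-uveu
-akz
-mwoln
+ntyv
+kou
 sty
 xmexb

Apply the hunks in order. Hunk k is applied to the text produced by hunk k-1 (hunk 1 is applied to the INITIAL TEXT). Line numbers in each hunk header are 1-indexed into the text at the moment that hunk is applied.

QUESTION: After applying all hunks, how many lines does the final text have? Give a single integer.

Hunk 1: at line 3 remove [rei,jinyy] add [qoebu,hrf,uveu] -> 14 lines: hzf eop uiyi qoebu hrf uveu akz fsq lxzkg odzox gkz hrqj vdum htvbn
Hunk 2: at line 7 remove [fsq,lxzkg] add [rhsdr,fnw,rtc] -> 15 lines: hzf eop uiyi qoebu hrf uveu akz rhsdr fnw rtc odzox gkz hrqj vdum htvbn
Hunk 3: at line 6 remove [rhsdr,fnw,rtc] add [mwoln,sty,xmexb] -> 15 lines: hzf eop uiyi qoebu hrf uveu akz mwoln sty xmexb odzox gkz hrqj vdum htvbn
Hunk 4: at line 4 remove [uveu,akz,mwoln] add [ntyv,kou] -> 14 lines: hzf eop uiyi qoebu hrf ntyv kou sty xmexb odzox gkz hrqj vdum htvbn
Final line count: 14

Answer: 14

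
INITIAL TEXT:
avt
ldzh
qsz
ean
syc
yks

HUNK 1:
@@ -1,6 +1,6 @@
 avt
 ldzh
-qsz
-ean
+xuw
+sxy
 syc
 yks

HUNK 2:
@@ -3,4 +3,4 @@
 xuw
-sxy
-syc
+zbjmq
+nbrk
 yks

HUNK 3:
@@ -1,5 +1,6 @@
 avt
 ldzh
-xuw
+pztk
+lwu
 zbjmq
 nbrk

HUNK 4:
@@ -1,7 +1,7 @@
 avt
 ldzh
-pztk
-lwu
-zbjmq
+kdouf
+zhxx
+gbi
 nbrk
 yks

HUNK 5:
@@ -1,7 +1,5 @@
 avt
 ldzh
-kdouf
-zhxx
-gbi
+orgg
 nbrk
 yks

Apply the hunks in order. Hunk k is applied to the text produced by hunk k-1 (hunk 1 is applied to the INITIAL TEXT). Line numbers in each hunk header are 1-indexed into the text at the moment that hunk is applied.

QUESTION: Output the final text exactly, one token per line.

Hunk 1: at line 1 remove [qsz,ean] add [xuw,sxy] -> 6 lines: avt ldzh xuw sxy syc yks
Hunk 2: at line 3 remove [sxy,syc] add [zbjmq,nbrk] -> 6 lines: avt ldzh xuw zbjmq nbrk yks
Hunk 3: at line 1 remove [xuw] add [pztk,lwu] -> 7 lines: avt ldzh pztk lwu zbjmq nbrk yks
Hunk 4: at line 1 remove [pztk,lwu,zbjmq] add [kdouf,zhxx,gbi] -> 7 lines: avt ldzh kdouf zhxx gbi nbrk yks
Hunk 5: at line 1 remove [kdouf,zhxx,gbi] add [orgg] -> 5 lines: avt ldzh orgg nbrk yks

Answer: avt
ldzh
orgg
nbrk
yks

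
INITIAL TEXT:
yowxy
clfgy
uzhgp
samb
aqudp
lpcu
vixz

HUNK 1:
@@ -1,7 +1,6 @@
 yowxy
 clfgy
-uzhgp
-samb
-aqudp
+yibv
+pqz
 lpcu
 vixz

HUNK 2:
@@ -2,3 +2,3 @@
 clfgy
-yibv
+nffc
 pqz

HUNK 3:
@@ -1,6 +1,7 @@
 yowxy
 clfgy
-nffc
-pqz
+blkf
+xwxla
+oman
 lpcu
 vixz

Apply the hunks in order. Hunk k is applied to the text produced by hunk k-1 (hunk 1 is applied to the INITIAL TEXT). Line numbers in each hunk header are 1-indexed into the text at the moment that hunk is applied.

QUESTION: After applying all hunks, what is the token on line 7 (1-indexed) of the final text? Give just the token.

Hunk 1: at line 1 remove [uzhgp,samb,aqudp] add [yibv,pqz] -> 6 lines: yowxy clfgy yibv pqz lpcu vixz
Hunk 2: at line 2 remove [yibv] add [nffc] -> 6 lines: yowxy clfgy nffc pqz lpcu vixz
Hunk 3: at line 1 remove [nffc,pqz] add [blkf,xwxla,oman] -> 7 lines: yowxy clfgy blkf xwxla oman lpcu vixz
Final line 7: vixz

Answer: vixz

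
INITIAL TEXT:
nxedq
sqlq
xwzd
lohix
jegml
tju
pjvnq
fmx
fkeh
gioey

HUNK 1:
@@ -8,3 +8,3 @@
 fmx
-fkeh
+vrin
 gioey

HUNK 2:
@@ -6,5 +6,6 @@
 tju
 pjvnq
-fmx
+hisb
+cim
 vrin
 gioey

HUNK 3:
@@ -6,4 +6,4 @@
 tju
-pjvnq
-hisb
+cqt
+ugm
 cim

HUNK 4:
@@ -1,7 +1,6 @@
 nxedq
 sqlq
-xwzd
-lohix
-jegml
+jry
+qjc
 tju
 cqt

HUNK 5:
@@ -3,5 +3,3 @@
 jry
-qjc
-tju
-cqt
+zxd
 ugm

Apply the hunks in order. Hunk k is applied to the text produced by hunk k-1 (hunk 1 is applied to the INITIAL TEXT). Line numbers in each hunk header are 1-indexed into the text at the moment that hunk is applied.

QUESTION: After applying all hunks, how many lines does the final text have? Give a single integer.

Answer: 8

Derivation:
Hunk 1: at line 8 remove [fkeh] add [vrin] -> 10 lines: nxedq sqlq xwzd lohix jegml tju pjvnq fmx vrin gioey
Hunk 2: at line 6 remove [fmx] add [hisb,cim] -> 11 lines: nxedq sqlq xwzd lohix jegml tju pjvnq hisb cim vrin gioey
Hunk 3: at line 6 remove [pjvnq,hisb] add [cqt,ugm] -> 11 lines: nxedq sqlq xwzd lohix jegml tju cqt ugm cim vrin gioey
Hunk 4: at line 1 remove [xwzd,lohix,jegml] add [jry,qjc] -> 10 lines: nxedq sqlq jry qjc tju cqt ugm cim vrin gioey
Hunk 5: at line 3 remove [qjc,tju,cqt] add [zxd] -> 8 lines: nxedq sqlq jry zxd ugm cim vrin gioey
Final line count: 8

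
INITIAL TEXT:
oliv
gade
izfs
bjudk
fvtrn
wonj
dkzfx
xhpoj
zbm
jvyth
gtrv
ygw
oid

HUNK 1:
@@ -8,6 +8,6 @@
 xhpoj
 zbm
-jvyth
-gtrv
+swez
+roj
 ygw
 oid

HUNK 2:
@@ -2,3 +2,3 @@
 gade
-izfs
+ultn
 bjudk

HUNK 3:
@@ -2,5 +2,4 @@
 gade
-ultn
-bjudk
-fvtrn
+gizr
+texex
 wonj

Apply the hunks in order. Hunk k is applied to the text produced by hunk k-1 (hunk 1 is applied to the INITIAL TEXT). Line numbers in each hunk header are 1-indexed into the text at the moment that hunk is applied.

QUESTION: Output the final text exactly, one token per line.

Hunk 1: at line 8 remove [jvyth,gtrv] add [swez,roj] -> 13 lines: oliv gade izfs bjudk fvtrn wonj dkzfx xhpoj zbm swez roj ygw oid
Hunk 2: at line 2 remove [izfs] add [ultn] -> 13 lines: oliv gade ultn bjudk fvtrn wonj dkzfx xhpoj zbm swez roj ygw oid
Hunk 3: at line 2 remove [ultn,bjudk,fvtrn] add [gizr,texex] -> 12 lines: oliv gade gizr texex wonj dkzfx xhpoj zbm swez roj ygw oid

Answer: oliv
gade
gizr
texex
wonj
dkzfx
xhpoj
zbm
swez
roj
ygw
oid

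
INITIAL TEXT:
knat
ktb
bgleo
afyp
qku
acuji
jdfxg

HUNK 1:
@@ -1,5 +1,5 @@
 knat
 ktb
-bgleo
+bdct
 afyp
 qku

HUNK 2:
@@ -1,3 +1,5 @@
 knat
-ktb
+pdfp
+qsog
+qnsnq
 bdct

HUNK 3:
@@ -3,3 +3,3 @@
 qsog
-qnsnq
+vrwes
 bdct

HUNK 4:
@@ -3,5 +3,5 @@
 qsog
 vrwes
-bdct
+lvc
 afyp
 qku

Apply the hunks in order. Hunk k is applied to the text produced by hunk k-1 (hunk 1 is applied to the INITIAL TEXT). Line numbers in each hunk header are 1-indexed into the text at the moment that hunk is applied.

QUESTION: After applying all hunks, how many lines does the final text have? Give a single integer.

Hunk 1: at line 1 remove [bgleo] add [bdct] -> 7 lines: knat ktb bdct afyp qku acuji jdfxg
Hunk 2: at line 1 remove [ktb] add [pdfp,qsog,qnsnq] -> 9 lines: knat pdfp qsog qnsnq bdct afyp qku acuji jdfxg
Hunk 3: at line 3 remove [qnsnq] add [vrwes] -> 9 lines: knat pdfp qsog vrwes bdct afyp qku acuji jdfxg
Hunk 4: at line 3 remove [bdct] add [lvc] -> 9 lines: knat pdfp qsog vrwes lvc afyp qku acuji jdfxg
Final line count: 9

Answer: 9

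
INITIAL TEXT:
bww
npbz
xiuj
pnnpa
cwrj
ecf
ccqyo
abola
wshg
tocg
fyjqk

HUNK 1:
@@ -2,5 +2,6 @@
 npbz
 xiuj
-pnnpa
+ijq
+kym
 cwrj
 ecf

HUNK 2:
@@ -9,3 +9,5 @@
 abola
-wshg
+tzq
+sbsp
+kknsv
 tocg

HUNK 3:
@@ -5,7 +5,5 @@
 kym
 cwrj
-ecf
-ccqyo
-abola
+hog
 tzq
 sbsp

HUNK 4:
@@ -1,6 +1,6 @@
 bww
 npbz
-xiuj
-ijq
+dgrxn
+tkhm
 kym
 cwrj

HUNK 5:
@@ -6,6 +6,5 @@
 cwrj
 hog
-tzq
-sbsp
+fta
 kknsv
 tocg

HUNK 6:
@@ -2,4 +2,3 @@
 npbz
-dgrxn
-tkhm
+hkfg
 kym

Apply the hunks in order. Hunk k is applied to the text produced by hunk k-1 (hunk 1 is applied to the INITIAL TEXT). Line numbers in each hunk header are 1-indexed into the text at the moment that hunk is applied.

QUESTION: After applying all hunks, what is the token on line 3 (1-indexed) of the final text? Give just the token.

Hunk 1: at line 2 remove [pnnpa] add [ijq,kym] -> 12 lines: bww npbz xiuj ijq kym cwrj ecf ccqyo abola wshg tocg fyjqk
Hunk 2: at line 9 remove [wshg] add [tzq,sbsp,kknsv] -> 14 lines: bww npbz xiuj ijq kym cwrj ecf ccqyo abola tzq sbsp kknsv tocg fyjqk
Hunk 3: at line 5 remove [ecf,ccqyo,abola] add [hog] -> 12 lines: bww npbz xiuj ijq kym cwrj hog tzq sbsp kknsv tocg fyjqk
Hunk 4: at line 1 remove [xiuj,ijq] add [dgrxn,tkhm] -> 12 lines: bww npbz dgrxn tkhm kym cwrj hog tzq sbsp kknsv tocg fyjqk
Hunk 5: at line 6 remove [tzq,sbsp] add [fta] -> 11 lines: bww npbz dgrxn tkhm kym cwrj hog fta kknsv tocg fyjqk
Hunk 6: at line 2 remove [dgrxn,tkhm] add [hkfg] -> 10 lines: bww npbz hkfg kym cwrj hog fta kknsv tocg fyjqk
Final line 3: hkfg

Answer: hkfg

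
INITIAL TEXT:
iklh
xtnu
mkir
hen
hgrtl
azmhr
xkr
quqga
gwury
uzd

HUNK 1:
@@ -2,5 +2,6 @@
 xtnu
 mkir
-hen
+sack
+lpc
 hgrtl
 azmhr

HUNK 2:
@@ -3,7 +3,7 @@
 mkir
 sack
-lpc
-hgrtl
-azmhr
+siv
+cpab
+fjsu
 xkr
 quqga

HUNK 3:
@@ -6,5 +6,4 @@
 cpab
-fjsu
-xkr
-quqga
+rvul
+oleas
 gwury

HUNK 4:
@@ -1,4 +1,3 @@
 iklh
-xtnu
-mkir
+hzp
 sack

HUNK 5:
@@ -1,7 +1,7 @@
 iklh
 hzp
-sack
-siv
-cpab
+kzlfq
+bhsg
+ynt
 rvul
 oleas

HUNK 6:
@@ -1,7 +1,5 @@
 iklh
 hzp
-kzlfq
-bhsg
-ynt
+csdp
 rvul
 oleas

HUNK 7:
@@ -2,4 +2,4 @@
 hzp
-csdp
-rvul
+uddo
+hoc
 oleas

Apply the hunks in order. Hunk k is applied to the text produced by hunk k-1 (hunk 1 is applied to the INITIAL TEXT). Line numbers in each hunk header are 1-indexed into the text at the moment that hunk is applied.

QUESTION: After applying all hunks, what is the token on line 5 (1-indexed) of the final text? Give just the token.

Answer: oleas

Derivation:
Hunk 1: at line 2 remove [hen] add [sack,lpc] -> 11 lines: iklh xtnu mkir sack lpc hgrtl azmhr xkr quqga gwury uzd
Hunk 2: at line 3 remove [lpc,hgrtl,azmhr] add [siv,cpab,fjsu] -> 11 lines: iklh xtnu mkir sack siv cpab fjsu xkr quqga gwury uzd
Hunk 3: at line 6 remove [fjsu,xkr,quqga] add [rvul,oleas] -> 10 lines: iklh xtnu mkir sack siv cpab rvul oleas gwury uzd
Hunk 4: at line 1 remove [xtnu,mkir] add [hzp] -> 9 lines: iklh hzp sack siv cpab rvul oleas gwury uzd
Hunk 5: at line 1 remove [sack,siv,cpab] add [kzlfq,bhsg,ynt] -> 9 lines: iklh hzp kzlfq bhsg ynt rvul oleas gwury uzd
Hunk 6: at line 1 remove [kzlfq,bhsg,ynt] add [csdp] -> 7 lines: iklh hzp csdp rvul oleas gwury uzd
Hunk 7: at line 2 remove [csdp,rvul] add [uddo,hoc] -> 7 lines: iklh hzp uddo hoc oleas gwury uzd
Final line 5: oleas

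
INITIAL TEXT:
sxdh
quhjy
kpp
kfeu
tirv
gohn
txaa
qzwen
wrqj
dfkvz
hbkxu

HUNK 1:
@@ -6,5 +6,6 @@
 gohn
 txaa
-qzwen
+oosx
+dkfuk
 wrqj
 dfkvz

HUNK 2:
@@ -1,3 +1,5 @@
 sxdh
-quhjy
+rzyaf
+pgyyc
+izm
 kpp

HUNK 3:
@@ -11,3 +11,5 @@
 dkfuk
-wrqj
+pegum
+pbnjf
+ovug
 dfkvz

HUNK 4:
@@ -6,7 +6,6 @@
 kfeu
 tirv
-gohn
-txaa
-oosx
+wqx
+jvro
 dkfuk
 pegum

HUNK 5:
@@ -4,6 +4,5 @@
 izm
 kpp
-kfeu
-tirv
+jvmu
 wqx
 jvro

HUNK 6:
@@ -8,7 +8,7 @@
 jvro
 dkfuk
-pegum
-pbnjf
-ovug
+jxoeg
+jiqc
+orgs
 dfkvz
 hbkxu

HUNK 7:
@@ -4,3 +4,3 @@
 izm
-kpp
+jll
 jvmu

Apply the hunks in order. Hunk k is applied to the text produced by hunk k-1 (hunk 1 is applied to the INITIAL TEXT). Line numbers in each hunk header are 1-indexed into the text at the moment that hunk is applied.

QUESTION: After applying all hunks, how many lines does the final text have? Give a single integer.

Hunk 1: at line 6 remove [qzwen] add [oosx,dkfuk] -> 12 lines: sxdh quhjy kpp kfeu tirv gohn txaa oosx dkfuk wrqj dfkvz hbkxu
Hunk 2: at line 1 remove [quhjy] add [rzyaf,pgyyc,izm] -> 14 lines: sxdh rzyaf pgyyc izm kpp kfeu tirv gohn txaa oosx dkfuk wrqj dfkvz hbkxu
Hunk 3: at line 11 remove [wrqj] add [pegum,pbnjf,ovug] -> 16 lines: sxdh rzyaf pgyyc izm kpp kfeu tirv gohn txaa oosx dkfuk pegum pbnjf ovug dfkvz hbkxu
Hunk 4: at line 6 remove [gohn,txaa,oosx] add [wqx,jvro] -> 15 lines: sxdh rzyaf pgyyc izm kpp kfeu tirv wqx jvro dkfuk pegum pbnjf ovug dfkvz hbkxu
Hunk 5: at line 4 remove [kfeu,tirv] add [jvmu] -> 14 lines: sxdh rzyaf pgyyc izm kpp jvmu wqx jvro dkfuk pegum pbnjf ovug dfkvz hbkxu
Hunk 6: at line 8 remove [pegum,pbnjf,ovug] add [jxoeg,jiqc,orgs] -> 14 lines: sxdh rzyaf pgyyc izm kpp jvmu wqx jvro dkfuk jxoeg jiqc orgs dfkvz hbkxu
Hunk 7: at line 4 remove [kpp] add [jll] -> 14 lines: sxdh rzyaf pgyyc izm jll jvmu wqx jvro dkfuk jxoeg jiqc orgs dfkvz hbkxu
Final line count: 14

Answer: 14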